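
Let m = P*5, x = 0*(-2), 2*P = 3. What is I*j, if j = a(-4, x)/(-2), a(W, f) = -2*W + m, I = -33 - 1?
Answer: 527/2 ≈ 263.50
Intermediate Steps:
P = 3/2 (P = (1/2)*3 = 3/2 ≈ 1.5000)
x = 0
m = 15/2 (m = (3/2)*5 = 15/2 ≈ 7.5000)
I = -34
a(W, f) = 15/2 - 2*W (a(W, f) = -2*W + 15/2 = 15/2 - 2*W)
j = -31/4 (j = (15/2 - 2*(-4))/(-2) = (15/2 + 8)*(-1/2) = (31/2)*(-1/2) = -31/4 ≈ -7.7500)
I*j = -34*(-31/4) = 527/2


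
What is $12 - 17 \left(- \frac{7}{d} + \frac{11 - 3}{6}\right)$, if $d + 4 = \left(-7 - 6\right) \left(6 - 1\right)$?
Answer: $- \frac{285}{23} \approx -12.391$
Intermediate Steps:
$d = -69$ ($d = -4 + \left(-7 - 6\right) \left(6 - 1\right) = -4 - 65 = -69$)
$12 - 17 \left(- \frac{7}{d} + \frac{11 - 3}{6}\right) = 12 - 17 \left(- \frac{7}{-69} + \frac{11 - 3}{6}\right) = 12 - 17 \left(\left(-7\right) \left(- \frac{1}{69}\right) + \left(11 - 3\right) \frac{1}{6}\right) = 12 - 17 \left(\frac{7}{69} + 8 \cdot \frac{1}{6}\right) = 12 - 17 \left(\frac{7}{69} + \frac{4}{3}\right) = 12 - \frac{561}{23} = - \frac{285}{23}$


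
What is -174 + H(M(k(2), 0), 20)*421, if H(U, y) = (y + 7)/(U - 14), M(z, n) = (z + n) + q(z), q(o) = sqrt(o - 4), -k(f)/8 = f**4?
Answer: -2572809/10148 - 11367*I*sqrt(33)/10148 ≈ -253.53 - 6.4346*I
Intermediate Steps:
k(f) = -8*f**4
q(o) = sqrt(-4 + o)
M(z, n) = n + z + sqrt(-4 + z) (M(z, n) = (z + n) + sqrt(-4 + z) = (n + z) + sqrt(-4 + z) = n + z + sqrt(-4 + z))
H(U, y) = (7 + y)/(-14 + U)
-174 + H(M(k(2), 0), 20)*421 = -174 + ((7 + 20)/(-14 + (0 - 8*2**4 + sqrt(-4 - 8*2**4))))*421 = -174 + (27/(-14 + (0 - 8*16 + sqrt(-4 - 8*16))))*421 = -174 + (27/(-14 + (0 - 128 + sqrt(-4 - 128))))*421 = -174 + (27/(-14 + (0 - 128 + sqrt(-132))))*421 = -174 + (27/(-14 + (0 - 128 + 2*I*sqrt(33))))*421 = -174 + (27/(-14 + (-128 + 2*I*sqrt(33))))*421 = -174 + (27/(-142 + 2*I*sqrt(33)))*421 = -174 + 11367/(-142 + 2*I*sqrt(33))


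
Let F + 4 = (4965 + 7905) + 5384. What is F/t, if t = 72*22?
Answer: 9125/792 ≈ 11.521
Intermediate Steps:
F = 18250 (F = -4 + ((4965 + 7905) + 5384) = -4 + (12870 + 5384) = -4 + 18254 = 18250)
t = 1584
F/t = 18250/1584 = 18250*(1/1584) = 9125/792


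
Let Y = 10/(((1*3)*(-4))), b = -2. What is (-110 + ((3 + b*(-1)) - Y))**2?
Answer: 390625/36 ≈ 10851.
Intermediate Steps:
Y = -5/6 (Y = 10/((3*(-4))) = 10/(-12) = 10*(-1/12) = -5/6 ≈ -0.83333)
(-110 + ((3 + b*(-1)) - Y))**2 = (-110 + ((3 - 2*(-1)) - 1*(-5/6)))**2 = (-110 + ((3 + 2) + 5/6))**2 = (-110 + (5 + 5/6))**2 = (-110 + 35/6)**2 = (-625/6)**2 = 390625/36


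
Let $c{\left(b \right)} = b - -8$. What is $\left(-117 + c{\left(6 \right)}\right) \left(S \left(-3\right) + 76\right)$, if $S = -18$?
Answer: $-13390$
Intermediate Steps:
$c{\left(b \right)} = 8 + b$ ($c{\left(b \right)} = b + 8 = 8 + b$)
$\left(-117 + c{\left(6 \right)}\right) \left(S \left(-3\right) + 76\right) = \left(-117 + \left(8 + 6\right)\right) \left(\left(-18\right) \left(-3\right) + 76\right) = \left(-117 + 14\right) \left(54 + 76\right) = \left(-103\right) 130 = -13390$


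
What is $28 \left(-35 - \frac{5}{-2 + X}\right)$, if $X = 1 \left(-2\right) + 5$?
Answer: $-1120$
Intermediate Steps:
$X = 3$ ($X = -2 + 5 = 3$)
$28 \left(-35 - \frac{5}{-2 + X}\right) = 28 \left(-35 - \frac{5}{-2 + 3}\right) = 28 \left(-35 + \left(- \frac{5}{1} + 0\right)\right) = 28 \left(-35 + \left(\left(-5\right) 1 + 0\right)\right) = 28 \left(-35 + \left(-5 + 0\right)\right) = 28 \left(-35 - 5\right) = 28 \left(-40\right) = -1120$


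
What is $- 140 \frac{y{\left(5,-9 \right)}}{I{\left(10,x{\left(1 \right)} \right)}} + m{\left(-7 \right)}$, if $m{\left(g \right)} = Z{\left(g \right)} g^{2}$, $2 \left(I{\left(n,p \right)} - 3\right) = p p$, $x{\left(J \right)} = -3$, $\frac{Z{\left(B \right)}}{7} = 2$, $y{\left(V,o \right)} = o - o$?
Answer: $686$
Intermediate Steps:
$y{\left(V,o \right)} = 0$
$Z{\left(B \right)} = 14$ ($Z{\left(B \right)} = 7 \cdot 2 = 14$)
$I{\left(n,p \right)} = 3 + \frac{p^{2}}{2}$ ($I{\left(n,p \right)} = 3 + \frac{p p}{2} = 3 + \frac{p^{2}}{2}$)
$m{\left(g \right)} = 14 g^{2}$
$- 140 \frac{y{\left(5,-9 \right)}}{I{\left(10,x{\left(1 \right)} \right)}} + m{\left(-7 \right)} = - 140 \frac{0}{3 + \frac{\left(-3\right)^{2}}{2}} + 14 \left(-7\right)^{2} = - 140 \frac{0}{3 + \frac{1}{2} \cdot 9} + 14 \cdot 49 = - 140 \frac{0}{3 + \frac{9}{2}} + 686 = - 140 \frac{0}{\frac{15}{2}} + 686 = - 140 \cdot 0 \cdot \frac{2}{15} + 686 = \left(-140\right) 0 + 686 = 0 + 686 = 686$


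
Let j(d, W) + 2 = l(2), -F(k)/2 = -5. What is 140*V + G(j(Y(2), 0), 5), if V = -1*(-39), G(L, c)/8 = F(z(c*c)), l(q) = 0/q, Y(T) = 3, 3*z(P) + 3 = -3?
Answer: 5540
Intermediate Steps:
z(P) = -2 (z(P) = -1 + (⅓)*(-3) = -1 - 1 = -2)
F(k) = 10 (F(k) = -2*(-5) = 10)
l(q) = 0
j(d, W) = -2 (j(d, W) = -2 + 0 = -2)
G(L, c) = 80 (G(L, c) = 8*10 = 80)
V = 39
140*V + G(j(Y(2), 0), 5) = 140*39 + 80 = 5460 + 80 = 5540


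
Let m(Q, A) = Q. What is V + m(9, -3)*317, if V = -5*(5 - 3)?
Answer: 2843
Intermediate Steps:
V = -10 (V = -5*2 = -10)
V + m(9, -3)*317 = -10 + 9*317 = -10 + 2853 = 2843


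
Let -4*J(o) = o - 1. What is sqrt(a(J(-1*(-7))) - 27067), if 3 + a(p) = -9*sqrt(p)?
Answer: sqrt(-108280 - 18*I*sqrt(6))/2 ≈ 0.033498 - 164.53*I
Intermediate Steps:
J(o) = 1/4 - o/4 (J(o) = -(o - 1)/4 = -(-1 + o)/4 = 1/4 - o/4)
a(p) = -3 - 9*sqrt(p)
sqrt(a(J(-1*(-7))) - 27067) = sqrt((-3 - 9*sqrt(1/4 - (-1)*(-7)/4)) - 27067) = sqrt((-3 - 9*sqrt(1/4 - 1/4*7)) - 27067) = sqrt((-3 - 9*sqrt(1/4 - 7/4)) - 27067) = sqrt((-3 - 9*I*sqrt(6)/2) - 27067) = sqrt(-27070 - 9*I*sqrt(6)/2)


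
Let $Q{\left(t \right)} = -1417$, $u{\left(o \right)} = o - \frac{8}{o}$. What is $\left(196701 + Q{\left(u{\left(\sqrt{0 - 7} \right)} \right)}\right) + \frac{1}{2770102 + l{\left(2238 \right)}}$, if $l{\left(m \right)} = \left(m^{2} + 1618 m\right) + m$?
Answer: $\frac{2226641447313}{11402068} \approx 1.9528 \cdot 10^{5}$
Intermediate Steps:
$l{\left(m \right)} = m^{2} + 1619 m$
$\left(196701 + Q{\left(u{\left(\sqrt{0 - 7} \right)} \right)}\right) + \frac{1}{2770102 + l{\left(2238 \right)}} = \left(196701 - 1417\right) + \frac{1}{2770102 + 2238 \left(1619 + 2238\right)} = 195284 + \frac{1}{2770102 + 2238 \cdot 3857} = 195284 + \frac{1}{2770102 + 8631966} = 195284 + \frac{1}{11402068} = \frac{2226641447313}{11402068}$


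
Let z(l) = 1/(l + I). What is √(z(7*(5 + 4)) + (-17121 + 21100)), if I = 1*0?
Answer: √1754746/21 ≈ 63.079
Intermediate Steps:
I = 0
z(l) = 1/l (z(l) = 1/(l + 0) = 1/l)
√(z(7*(5 + 4)) + (-17121 + 21100)) = √(1/(7*(5 + 4)) + (-17121 + 21100)) = √(1/(7*9) + 3979) = √(1/63 + 3979) = √(250678/63) = √1754746/21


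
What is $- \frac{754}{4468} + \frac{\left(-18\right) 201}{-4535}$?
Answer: $\frac{6372917}{10131190} \approx 0.62904$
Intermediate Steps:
$- \frac{754}{4468} + \frac{\left(-18\right) 201}{-4535} = \left(-754\right) \frac{1}{4468} - - \frac{3618}{4535} = - \frac{377}{2234} + \frac{3618}{4535} = \frac{6372917}{10131190}$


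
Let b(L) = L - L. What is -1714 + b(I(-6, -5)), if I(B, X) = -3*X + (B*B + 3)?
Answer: -1714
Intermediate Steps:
I(B, X) = 3 + B² - 3*X (I(B, X) = -3*X + (B² + 3) = -3*X + (3 + B²) = 3 + B² - 3*X)
b(L) = 0
-1714 + b(I(-6, -5)) = -1714 + 0 = -1714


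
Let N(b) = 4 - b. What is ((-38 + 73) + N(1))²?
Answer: 1444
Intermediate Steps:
((-38 + 73) + N(1))² = ((-38 + 73) + (4 - 1*1))² = (35 + (4 - 1))² = (35 + 3)² = 38² = 1444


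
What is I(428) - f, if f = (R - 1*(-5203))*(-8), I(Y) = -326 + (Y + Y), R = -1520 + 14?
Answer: 30106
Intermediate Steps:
R = -1506
I(Y) = -326 + 2*Y
f = -29576 (f = (-1506 - 1*(-5203))*(-8) = (-1506 + 5203)*(-8) = 3697*(-8) = -29576)
I(428) - f = (-326 + 2*428) - 1*(-29576) = (-326 + 856) + 29576 = 530 + 29576 = 30106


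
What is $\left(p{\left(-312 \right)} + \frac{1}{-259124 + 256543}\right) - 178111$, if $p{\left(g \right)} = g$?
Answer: $- \frac{460509764}{2581} \approx -1.7842 \cdot 10^{5}$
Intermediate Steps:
$\left(p{\left(-312 \right)} + \frac{1}{-259124 + 256543}\right) - 178111 = \left(-312 + \frac{1}{-259124 + 256543}\right) - 178111 = \left(-312 + \frac{1}{-2581}\right) - 178111 = \left(-312 - \frac{1}{2581}\right) - 178111 = - \frac{805273}{2581} - 178111 = - \frac{460509764}{2581}$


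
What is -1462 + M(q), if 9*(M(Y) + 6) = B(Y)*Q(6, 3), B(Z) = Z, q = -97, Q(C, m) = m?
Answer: -4501/3 ≈ -1500.3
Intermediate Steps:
M(Y) = -6 + Y/3 (M(Y) = -6 + (Y*3)/9 = -6 + (3*Y)/9 = -6 + Y/3)
-1462 + M(q) = -1462 + (-6 + (⅓)*(-97)) = -1462 + (-6 - 97/3) = -1462 - 115/3 = -4501/3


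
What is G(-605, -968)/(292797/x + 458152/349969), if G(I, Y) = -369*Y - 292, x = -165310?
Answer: -20647869676691000/26732766173 ≈ -7.7238e+5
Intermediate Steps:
G(I, Y) = -292 - 369*Y
G(-605, -968)/(292797/x + 458152/349969) = (-292 - 369*(-968))/(292797/(-165310) + 458152/349969) = (-292 + 357192)/(292797*(-1/165310) + 458152*(1/349969)) = 356900/(-292797/165310 + 458152/349969) = 356900/(-26732766173/57853375390) = 356900*(-57853375390/26732766173) = -20647869676691000/26732766173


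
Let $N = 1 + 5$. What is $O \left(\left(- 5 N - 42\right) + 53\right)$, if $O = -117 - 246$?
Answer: $6897$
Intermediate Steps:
$N = 6$
$O = -363$
$O \left(\left(- 5 N - 42\right) + 53\right) = - 363 \left(\left(\left(-5\right) 6 - 42\right) + 53\right) = - 363 \left(\left(-30 - 42\right) + 53\right) = - 363 \left(-72 + 53\right) = \left(-363\right) \left(-19\right) = 6897$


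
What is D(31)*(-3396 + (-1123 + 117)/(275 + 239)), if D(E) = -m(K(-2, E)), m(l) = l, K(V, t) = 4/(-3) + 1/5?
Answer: -2969135/771 ≈ -3851.0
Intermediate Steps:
K(V, t) = -17/15 (K(V, t) = 4*(-⅓) + 1*(⅕) = -4/3 + ⅕ = -17/15)
D(E) = 17/15 (D(E) = -1*(-17/15) = 17/15)
D(31)*(-3396 + (-1123 + 117)/(275 + 239)) = 17*(-3396 + (-1123 + 117)/(275 + 239))/15 = 17*(-3396 - 1006/514)/15 = 17*(-3396 - 1006*1/514)/15 = 17*(-3396 - 503/257)/15 = (17/15)*(-873275/257) = -2969135/771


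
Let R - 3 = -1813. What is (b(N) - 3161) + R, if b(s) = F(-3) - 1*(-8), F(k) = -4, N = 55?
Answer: -4967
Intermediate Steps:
R = -1810 (R = 3 - 1813 = -1810)
b(s) = 4 (b(s) = -4 - 1*(-8) = -4 + 8 = 4)
(b(N) - 3161) + R = (4 - 3161) - 1810 = -3157 - 1810 = -4967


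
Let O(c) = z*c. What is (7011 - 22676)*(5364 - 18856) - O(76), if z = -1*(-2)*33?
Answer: 211347164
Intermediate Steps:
z = 66 (z = 2*33 = 66)
O(c) = 66*c
(7011 - 22676)*(5364 - 18856) - O(76) = (7011 - 22676)*(5364 - 18856) - 66*76 = -15665*(-13492) - 1*5016 = 211352180 - 5016 = 211347164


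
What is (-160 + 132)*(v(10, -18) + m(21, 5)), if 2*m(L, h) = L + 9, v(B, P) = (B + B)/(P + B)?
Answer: -350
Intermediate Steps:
v(B, P) = 2*B/(B + P) (v(B, P) = (2*B)/(B + P) = 2*B/(B + P))
m(L, h) = 9/2 + L/2 (m(L, h) = (L + 9)/2 = (9 + L)/2 = 9/2 + L/2)
(-160 + 132)*(v(10, -18) + m(21, 5)) = (-160 + 132)*(2*10/(10 - 18) + (9/2 + (½)*21)) = -28*(2*10/(-8) + (9/2 + 21/2)) = -28*(2*10*(-⅛) + 15) = -28*(-5/2 + 15) = -28*25/2 = -350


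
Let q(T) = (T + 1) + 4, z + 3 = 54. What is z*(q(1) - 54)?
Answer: -2448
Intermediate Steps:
z = 51 (z = -3 + 54 = 51)
q(T) = 5 + T (q(T) = (1 + T) + 4 = 5 + T)
z*(q(1) - 54) = 51*((5 + 1) - 54) = 51*(6 - 54) = 51*(-48) = -2448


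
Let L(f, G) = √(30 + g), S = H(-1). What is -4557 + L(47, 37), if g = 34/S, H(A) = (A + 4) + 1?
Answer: -4557 + √154/2 ≈ -4550.8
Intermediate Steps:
H(A) = 5 + A (H(A) = (4 + A) + 1 = 5 + A)
S = 4 (S = 5 - 1 = 4)
g = 17/2 (g = 34/4 = 34*(¼) = 17/2 ≈ 8.5000)
L(f, G) = √154/2 (L(f, G) = √(30 + 17/2) = √(77/2) = √154/2)
-4557 + L(47, 37) = -4557 + √154/2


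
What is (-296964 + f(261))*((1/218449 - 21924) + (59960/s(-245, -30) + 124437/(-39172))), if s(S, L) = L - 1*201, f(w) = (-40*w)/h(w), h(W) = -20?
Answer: 4020046473460514379/611220302 ≈ 6.5771e+9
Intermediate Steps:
f(w) = 2*w (f(w) = -40*w/(-20) = -40*w*(-1/20) = 2*w)
s(S, L) = -201 + L (s(S, L) = L - 201 = -201 + L)
(-296964 + f(261))*((1/218449 - 21924) + (59960/s(-245, -30) + 124437/(-39172))) = (-296964 + 2*261)*((1/218449 - 21924) + (59960/(-201 - 30) + 124437/(-39172))) = (-296964 + 522)*((1/218449 - 21924) + (59960/(-231) + 124437*(-1/39172))) = -296442*(-4789275875/218449 + (59960*(-1/231) - 124437/39172)) = -296442*(-4789275875/218449 + (-59960/231 - 124437/39172)) = -296442*(-4789275875/218449 - 339642581/1292676) = -296442*(-81365929391797/3667321812) = 4020046473460514379/611220302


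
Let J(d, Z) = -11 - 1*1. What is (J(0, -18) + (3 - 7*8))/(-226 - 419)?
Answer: 13/129 ≈ 0.10078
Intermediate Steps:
J(d, Z) = -12 (J(d, Z) = -11 - 1 = -12)
(J(0, -18) + (3 - 7*8))/(-226 - 419) = (-12 + (3 - 7*8))/(-226 - 419) = (-12 + (3 - 56))/(-645) = (-12 - 53)*(-1/645) = -65*(-1/645) = 13/129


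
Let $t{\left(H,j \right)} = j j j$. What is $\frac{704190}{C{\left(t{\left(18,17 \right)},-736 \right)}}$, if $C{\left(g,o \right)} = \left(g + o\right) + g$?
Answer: $\frac{23473}{303} \approx 77.469$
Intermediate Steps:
$t{\left(H,j \right)} = j^{3}$ ($t{\left(H,j \right)} = j^{2} j = j^{3}$)
$C{\left(g,o \right)} = o + 2 g$
$\frac{704190}{C{\left(t{\left(18,17 \right)},-736 \right)}} = \frac{704190}{-736 + 2 \cdot 17^{3}} = \frac{704190}{-736 + 2 \cdot 4913} = \frac{704190}{-736 + 9826} = \frac{704190}{9090} = 704190 \cdot \frac{1}{9090} = \frac{23473}{303}$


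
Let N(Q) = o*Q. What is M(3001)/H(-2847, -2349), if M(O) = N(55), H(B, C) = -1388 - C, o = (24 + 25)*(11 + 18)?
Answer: 78155/961 ≈ 81.327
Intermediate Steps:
o = 1421 (o = 49*29 = 1421)
N(Q) = 1421*Q
M(O) = 78155 (M(O) = 1421*55 = 78155)
M(3001)/H(-2847, -2349) = 78155/(-1388 - 1*(-2349)) = 78155/(-1388 + 2349) = 78155/961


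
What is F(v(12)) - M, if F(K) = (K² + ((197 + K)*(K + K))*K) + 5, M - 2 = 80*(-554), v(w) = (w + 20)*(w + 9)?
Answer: 785348899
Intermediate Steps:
v(w) = (9 + w)*(20 + w) (v(w) = (20 + w)*(9 + w) = (9 + w)*(20 + w))
M = -44318 (M = 2 + 80*(-554) = 2 - 44320 = -44318)
F(K) = 5 + K² + 2*K²*(197 + K) (F(K) = (K² + ((197 + K)*(2*K))*K) + 5 = (K² + (2*K*(197 + K))*K) + 5 = (K² + 2*K²*(197 + K)) + 5 = 5 + K² + 2*K²*(197 + K))
F(v(12)) - M = (5 + 2*(180 + 12² + 29*12)³ + 395*(180 + 12² + 29*12)²) - 1*(-44318) = (5 + 2*(180 + 144 + 348)³ + 395*(180 + 144 + 348)²) + 44318 = (5 + 2*672³ + 395*672²) + 44318 = (5 + 2*303464448 + 395*451584) + 44318 = (5 + 606928896 + 178375680) + 44318 = 785304581 + 44318 = 785348899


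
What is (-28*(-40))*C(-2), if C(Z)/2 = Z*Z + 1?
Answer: 11200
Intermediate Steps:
C(Z) = 2 + 2*Z² (C(Z) = 2*(Z*Z + 1) = 2*(Z² + 1) = 2*(1 + Z²) = 2 + 2*Z²)
(-28*(-40))*C(-2) = (-28*(-40))*(2 + 2*(-2)²) = 1120*(2 + 2*4) = 1120*(2 + 8) = 1120*10 = 11200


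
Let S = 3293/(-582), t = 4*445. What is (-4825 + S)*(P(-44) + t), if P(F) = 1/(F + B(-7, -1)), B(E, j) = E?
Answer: -15012940241/1746 ≈ -8.5985e+6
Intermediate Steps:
t = 1780
P(F) = 1/(-7 + F) (P(F) = 1/(F - 7) = 1/(-7 + F))
S = -3293/582 (S = 3293*(-1/582) = -3293/582 ≈ -5.6581)
(-4825 + S)*(P(-44) + t) = (-4825 - 3293/582)*(1/(-7 - 44) + 1780) = -2811443*(1/(-51) + 1780)/582 = -2811443*(-1/51 + 1780)/582 = -2811443/582*90779/51 = -15012940241/1746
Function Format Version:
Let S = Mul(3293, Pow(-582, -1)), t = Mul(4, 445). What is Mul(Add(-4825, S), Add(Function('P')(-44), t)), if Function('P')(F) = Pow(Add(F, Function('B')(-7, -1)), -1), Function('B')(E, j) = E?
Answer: Rational(-15012940241, 1746) ≈ -8.5985e+6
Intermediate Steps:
t = 1780
Function('P')(F) = Pow(Add(-7, F), -1) (Function('P')(F) = Pow(Add(F, -7), -1) = Pow(Add(-7, F), -1))
S = Rational(-3293, 582) (S = Mul(3293, Rational(-1, 582)) = Rational(-3293, 582) ≈ -5.6581)
Mul(Add(-4825, S), Add(Function('P')(-44), t)) = Mul(Add(-4825, Rational(-3293, 582)), Add(Pow(Add(-7, -44), -1), 1780)) = Mul(Rational(-2811443, 582), Add(Pow(-51, -1), 1780)) = Mul(Rational(-2811443, 582), Add(Rational(-1, 51), 1780)) = Mul(Rational(-2811443, 582), Rational(90779, 51)) = Rational(-15012940241, 1746)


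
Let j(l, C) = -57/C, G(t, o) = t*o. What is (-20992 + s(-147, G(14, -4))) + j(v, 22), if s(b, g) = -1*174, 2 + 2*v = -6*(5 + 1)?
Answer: -465709/22 ≈ -21169.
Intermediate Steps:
v = -19 (v = -1 + (-6*(5 + 1))/2 = -1 + (-6*6)/2 = -1 + (½)*(-36) = -1 - 18 = -19)
G(t, o) = o*t
s(b, g) = -174
(-20992 + s(-147, G(14, -4))) + j(v, 22) = (-20992 - 174) - 57/22 = -21166 - 57*1/22 = -21166 - 57/22 = -465709/22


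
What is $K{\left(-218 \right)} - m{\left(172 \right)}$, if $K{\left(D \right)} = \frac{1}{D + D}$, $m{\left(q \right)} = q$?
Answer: $- \frac{74993}{436} \approx -172.0$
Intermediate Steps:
$K{\left(D \right)} = \frac{1}{2 D}$
$K{\left(-218 \right)} - m{\left(172 \right)} = \frac{1}{2 \left(-218\right)} - 172 = \frac{1}{2} \left(- \frac{1}{218}\right) - 172 = - \frac{1}{436} - 172 = - \frac{74993}{436}$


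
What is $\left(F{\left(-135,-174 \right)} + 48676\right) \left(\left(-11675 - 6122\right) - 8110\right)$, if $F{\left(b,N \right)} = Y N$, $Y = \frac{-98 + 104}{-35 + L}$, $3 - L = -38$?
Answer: $-1256541314$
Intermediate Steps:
$L = 41$ ($L = 3 - -38 = 3 + 38 = 41$)
$Y = 1$ ($Y = \frac{-98 + 104}{-35 + 41} = \frac{6}{6} = 6 \cdot \frac{1}{6} = 1$)
$F{\left(b,N \right)} = N$ ($F{\left(b,N \right)} = 1 N = N$)
$\left(F{\left(-135,-174 \right)} + 48676\right) \left(\left(-11675 - 6122\right) - 8110\right) = \left(-174 + 48676\right) \left(\left(-11675 - 6122\right) - 8110\right) = 48502 \left(\left(-11675 - 6122\right) - 8110\right) = 48502 \left(-17797 - 8110\right) = 48502 \left(-25907\right) = -1256541314$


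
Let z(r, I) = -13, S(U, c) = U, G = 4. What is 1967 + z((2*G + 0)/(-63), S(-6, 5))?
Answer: 1954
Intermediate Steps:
1967 + z((2*G + 0)/(-63), S(-6, 5)) = 1967 - 13 = 1954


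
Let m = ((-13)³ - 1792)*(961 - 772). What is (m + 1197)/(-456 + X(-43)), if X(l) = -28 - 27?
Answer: 107532/73 ≈ 1473.0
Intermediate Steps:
X(l) = -55
m = -753921 (m = (-2197 - 1792)*189 = -3989*189 = -753921)
(m + 1197)/(-456 + X(-43)) = (-753921 + 1197)/(-456 - 55) = -752724/(-511) = -752724*(-1/511) = 107532/73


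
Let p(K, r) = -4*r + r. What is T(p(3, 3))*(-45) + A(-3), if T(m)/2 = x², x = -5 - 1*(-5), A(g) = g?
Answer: -3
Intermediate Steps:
x = 0 (x = -5 + 5 = 0)
p(K, r) = -3*r
T(m) = 0 (T(m) = 2*0² = 2*0 = 0)
T(p(3, 3))*(-45) + A(-3) = 0*(-45) - 3 = 0 - 3 = -3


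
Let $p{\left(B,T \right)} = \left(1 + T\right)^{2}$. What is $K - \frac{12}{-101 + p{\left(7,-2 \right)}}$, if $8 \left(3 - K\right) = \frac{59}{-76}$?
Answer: $\frac{48899}{15200} \approx 3.217$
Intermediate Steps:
$K = \frac{1883}{608}$ ($K = 3 - \frac{59 \frac{1}{-76}}{8} = 3 - \frac{59 \left(- \frac{1}{76}\right)}{8} = 3 - - \frac{59}{608} = 3 + \frac{59}{608} = \frac{1883}{608} \approx 3.097$)
$K - \frac{12}{-101 + p{\left(7,-2 \right)}} = \frac{1883}{608} - \frac{12}{-101 + \left(1 - 2\right)^{2}} = \frac{1883}{608} - \frac{12}{-101 + \left(-1\right)^{2}} = \frac{1883}{608} - \frac{12}{-101 + 1} = \frac{1883}{608} - \frac{12}{-100} = \frac{1883}{608} - - \frac{3}{25} = \frac{1883}{608} + \frac{3}{25} = \frac{48899}{15200}$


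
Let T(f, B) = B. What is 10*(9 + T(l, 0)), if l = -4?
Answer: 90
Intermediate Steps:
10*(9 + T(l, 0)) = 10*(9 + 0) = 10*9 = 90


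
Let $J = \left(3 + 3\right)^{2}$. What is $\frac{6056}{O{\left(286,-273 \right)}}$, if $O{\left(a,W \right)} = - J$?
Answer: $- \frac{1514}{9} \approx -168.22$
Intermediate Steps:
$J = 36$ ($J = 6^{2} = 36$)
$O{\left(a,W \right)} = -36$ ($O{\left(a,W \right)} = \left(-1\right) 36 = -36$)
$\frac{6056}{O{\left(286,-273 \right)}} = \frac{6056}{-36} = 6056 \left(- \frac{1}{36}\right) = - \frac{1514}{9}$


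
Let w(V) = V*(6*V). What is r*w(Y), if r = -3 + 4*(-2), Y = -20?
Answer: -26400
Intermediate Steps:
w(V) = 6*V**2
r = -11 (r = -3 - 8 = -11)
r*w(Y) = -66*(-20)**2 = -66*400 = -11*2400 = -26400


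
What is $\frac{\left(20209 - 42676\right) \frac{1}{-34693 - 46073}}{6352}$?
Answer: $\frac{7489}{171008544} \approx 4.3793 \cdot 10^{-5}$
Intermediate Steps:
$\frac{\left(20209 - 42676\right) \frac{1}{-34693 - 46073}}{6352} = - \frac{22467}{-80766} \cdot \frac{1}{6352} = \left(-22467\right) \left(- \frac{1}{80766}\right) \frac{1}{6352} = \frac{7489}{26922} \cdot \frac{1}{6352} = \frac{7489}{171008544}$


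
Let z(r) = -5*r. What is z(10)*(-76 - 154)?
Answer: 11500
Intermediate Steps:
z(10)*(-76 - 154) = (-5*10)*(-76 - 154) = -50*(-230) = 11500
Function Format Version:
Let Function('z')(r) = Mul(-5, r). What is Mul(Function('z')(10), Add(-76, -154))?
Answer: 11500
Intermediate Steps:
Mul(Function('z')(10), Add(-76, -154)) = Mul(Mul(-5, 10), Add(-76, -154)) = Mul(-50, -230) = 11500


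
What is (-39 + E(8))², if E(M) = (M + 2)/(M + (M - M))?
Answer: 22801/16 ≈ 1425.1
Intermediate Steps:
E(M) = (2 + M)/M (E(M) = (2 + M)/(M + 0) = (2 + M)/M)
(-39 + E(8))² = (-39 + (2 + 8)/8)² = (-39 + (⅛)*10)² = (-39 + 5/4)² = (-151/4)² = 22801/16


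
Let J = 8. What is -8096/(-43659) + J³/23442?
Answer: 3214240/15506883 ≈ 0.20728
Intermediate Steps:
-8096/(-43659) + J³/23442 = -8096/(-43659) + 8³/23442 = -8096*(-1/43659) + 512*(1/23442) = 736/3969 + 256/11721 = 3214240/15506883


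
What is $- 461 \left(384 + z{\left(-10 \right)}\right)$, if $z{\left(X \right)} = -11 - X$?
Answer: $-176563$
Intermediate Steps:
$- 461 \left(384 + z{\left(-10 \right)}\right) = - 461 \left(384 - 1\right) = \left(-461\right) 383 = -176563$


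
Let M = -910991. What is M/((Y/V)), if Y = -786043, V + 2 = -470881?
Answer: -428970175053/786043 ≈ -5.4573e+5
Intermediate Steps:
V = -470883 (V = -2 - 470881 = -470883)
M/((Y/V)) = -910991/((-786043/(-470883))) = -910991/((-786043*(-1/470883))) = -910991/786043/470883 = -910991*470883/786043 = -428970175053/786043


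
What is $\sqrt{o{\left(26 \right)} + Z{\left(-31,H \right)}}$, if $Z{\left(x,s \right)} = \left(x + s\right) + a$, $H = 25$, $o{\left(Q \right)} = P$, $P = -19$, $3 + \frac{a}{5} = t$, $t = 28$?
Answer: $10$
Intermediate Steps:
$a = 125$ ($a = -15 + 5 \cdot 28 = -15 + 140 = 125$)
$o{\left(Q \right)} = -19$
$Z{\left(x,s \right)} = 125 + s + x$ ($Z{\left(x,s \right)} = \left(x + s\right) + 125 = \left(s + x\right) + 125 = 125 + s + x$)
$\sqrt{o{\left(26 \right)} + Z{\left(-31,H \right)}} = \sqrt{-19 + \left(125 + 25 - 31\right)} = \sqrt{-19 + 119} = \sqrt{100} = 10$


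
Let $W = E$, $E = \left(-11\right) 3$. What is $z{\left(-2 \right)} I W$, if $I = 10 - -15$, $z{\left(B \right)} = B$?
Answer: $1650$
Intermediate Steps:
$E = -33$
$W = -33$
$I = 25$ ($I = 10 + 15 = 25$)
$z{\left(-2 \right)} I W = \left(-2\right) 25 \left(-33\right) = \left(-50\right) \left(-33\right) = 1650$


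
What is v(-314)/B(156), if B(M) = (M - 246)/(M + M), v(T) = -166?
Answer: 8632/15 ≈ 575.47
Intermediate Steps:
B(M) = (-246 + M)/(2*M) (B(M) = (-246 + M)/((2*M)) = (-246 + M)*(1/(2*M)) = (-246 + M)/(2*M))
v(-314)/B(156) = -166*312/(-246 + 156) = -166/((1/2)*(1/156)*(-90)) = -166/(-15/52) = -166*(-52/15) = 8632/15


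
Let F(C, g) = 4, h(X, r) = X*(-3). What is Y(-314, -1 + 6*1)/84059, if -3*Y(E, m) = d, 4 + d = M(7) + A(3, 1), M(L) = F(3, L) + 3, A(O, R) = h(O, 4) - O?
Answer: 3/84059 ≈ 3.5689e-5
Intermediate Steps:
h(X, r) = -3*X
A(O, R) = -4*O (A(O, R) = -3*O - O = -4*O)
M(L) = 7 (M(L) = 4 + 3 = 7)
d = -9 (d = -4 + (7 - 4*3) = -4 + (7 - 12) = -4 - 5 = -9)
Y(E, m) = 3 (Y(E, m) = -⅓*(-9) = 3)
Y(-314, -1 + 6*1)/84059 = 3/84059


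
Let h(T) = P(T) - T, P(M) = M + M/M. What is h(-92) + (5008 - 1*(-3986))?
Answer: 8995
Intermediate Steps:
P(M) = 1 + M (P(M) = M + 1 = 1 + M)
h(T) = 1 (h(T) = (1 + T) - T = 1)
h(-92) + (5008 - 1*(-3986)) = 1 + (5008 - 1*(-3986)) = 1 + (5008 + 3986) = 1 + 8994 = 8995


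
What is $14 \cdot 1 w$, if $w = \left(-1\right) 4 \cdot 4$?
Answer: $-224$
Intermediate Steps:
$w = -16$ ($w = \left(-4\right) 4 = -16$)
$14 \cdot 1 w = 14 \cdot 1 \left(-16\right) = 14 \left(-16\right) = -224$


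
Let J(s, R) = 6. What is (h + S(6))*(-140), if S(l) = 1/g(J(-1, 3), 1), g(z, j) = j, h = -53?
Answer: 7280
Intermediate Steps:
S(l) = 1 (S(l) = 1/1 = 1)
(h + S(6))*(-140) = (-53 + 1)*(-140) = -52*(-140) = 7280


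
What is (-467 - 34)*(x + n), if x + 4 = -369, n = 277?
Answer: 48096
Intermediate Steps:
x = -373 (x = -4 - 369 = -373)
(-467 - 34)*(x + n) = (-467 - 34)*(-373 + 277) = -501*(-96) = 48096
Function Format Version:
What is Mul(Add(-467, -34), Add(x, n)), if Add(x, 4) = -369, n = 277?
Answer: 48096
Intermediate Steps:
x = -373 (x = Add(-4, -369) = -373)
Mul(Add(-467, -34), Add(x, n)) = Mul(Add(-467, -34), Add(-373, 277)) = Mul(-501, -96) = 48096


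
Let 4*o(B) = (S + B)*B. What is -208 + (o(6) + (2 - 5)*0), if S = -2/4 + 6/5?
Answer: -3959/20 ≈ -197.95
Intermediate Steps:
S = 7/10 (S = -2*¼ + 6*(⅕) = -½ + 6/5 = 7/10 ≈ 0.70000)
o(B) = B*(7/10 + B)/4 (o(B) = ((7/10 + B)*B)/4 = (B*(7/10 + B))/4 = B*(7/10 + B)/4)
-208 + (o(6) + (2 - 5)*0) = -208 + ((1/40)*6*(7 + 10*6) + (2 - 5)*0) = -208 + ((1/40)*6*(7 + 60) - 3*0) = -208 + ((1/40)*6*67 + 0) = -208 + (201/20 + 0) = -208 + 201/20 = -3959/20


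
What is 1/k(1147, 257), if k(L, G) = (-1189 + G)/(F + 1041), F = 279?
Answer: -330/233 ≈ -1.4163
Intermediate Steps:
k(L, G) = -1189/1320 + G/1320 (k(L, G) = (-1189 + G)/(279 + 1041) = (-1189 + G)/1320 = (-1189 + G)*(1/1320) = -1189/1320 + G/1320)
1/k(1147, 257) = 1/(-1189/1320 + (1/1320)*257) = 1/(-1189/1320 + 257/1320) = 1/(-233/330) = -330/233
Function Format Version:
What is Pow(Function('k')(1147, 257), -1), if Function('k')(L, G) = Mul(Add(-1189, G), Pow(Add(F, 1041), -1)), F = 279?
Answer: Rational(-330, 233) ≈ -1.4163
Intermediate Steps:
Function('k')(L, G) = Add(Rational(-1189, 1320), Mul(Rational(1, 1320), G)) (Function('k')(L, G) = Mul(Add(-1189, G), Pow(Add(279, 1041), -1)) = Mul(Add(-1189, G), Pow(1320, -1)) = Mul(Add(-1189, G), Rational(1, 1320)) = Add(Rational(-1189, 1320), Mul(Rational(1, 1320), G)))
Pow(Function('k')(1147, 257), -1) = Pow(Add(Rational(-1189, 1320), Mul(Rational(1, 1320), 257)), -1) = Pow(Add(Rational(-1189, 1320), Rational(257, 1320)), -1) = Pow(Rational(-233, 330), -1) = Rational(-330, 233)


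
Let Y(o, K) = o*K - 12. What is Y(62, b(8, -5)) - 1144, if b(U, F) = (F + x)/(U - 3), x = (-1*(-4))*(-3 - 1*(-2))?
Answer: -6338/5 ≈ -1267.6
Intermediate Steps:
x = -4 (x = 4*(-3 + 2) = 4*(-1) = -4)
b(U, F) = (-4 + F)/(-3 + U) (b(U, F) = (F - 4)/(U - 3) = (-4 + F)/(-3 + U))
Y(o, K) = -12 + K*o (Y(o, K) = K*o - 12 = -12 + K*o)
Y(62, b(8, -5)) - 1144 = (-12 + ((-4 - 5)/(-3 + 8))*62) - 1144 = (-12 + (-9/5)*62) - 1144 = (-12 + ((1/5)*(-9))*62) - 1144 = (-12 - 9/5*62) - 1144 = (-12 - 558/5) - 1144 = -618/5 - 1144 = -6338/5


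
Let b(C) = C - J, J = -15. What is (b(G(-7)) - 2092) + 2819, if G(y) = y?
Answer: 735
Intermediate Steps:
b(C) = 15 + C (b(C) = C - 1*(-15) = C + 15 = 15 + C)
(b(G(-7)) - 2092) + 2819 = ((15 - 7) - 2092) + 2819 = (8 - 2092) + 2819 = -2084 + 2819 = 735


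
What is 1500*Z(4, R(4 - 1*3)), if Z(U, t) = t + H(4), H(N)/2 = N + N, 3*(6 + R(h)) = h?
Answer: 15500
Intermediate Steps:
R(h) = -6 + h/3
H(N) = 4*N (H(N) = 2*(N + N) = 2*(2*N) = 4*N)
Z(U, t) = 16 + t (Z(U, t) = t + 4*4 = t + 16 = 16 + t)
1500*Z(4, R(4 - 1*3)) = 1500*(16 + (-6 + (4 - 1*3)/3)) = 1500*(16 + (-6 + (4 - 3)/3)) = 1500*(16 + (-6 + (⅓)*1)) = 1500*(16 + (-6 + ⅓)) = 1500*(16 - 17/3) = 1500*(31/3) = 15500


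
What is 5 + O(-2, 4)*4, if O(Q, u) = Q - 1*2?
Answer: -11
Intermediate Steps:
O(Q, u) = -2 + Q (O(Q, u) = Q - 2 = -2 + Q)
5 + O(-2, 4)*4 = 5 + (-2 - 2)*4 = 5 - 4*4 = 5 - 16 = -11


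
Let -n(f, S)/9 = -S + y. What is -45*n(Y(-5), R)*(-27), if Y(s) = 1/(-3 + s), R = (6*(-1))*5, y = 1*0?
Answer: -328050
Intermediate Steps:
y = 0
R = -30 (R = -6*5 = -30)
n(f, S) = 9*S (n(f, S) = -9*(-S + 0) = -(-9)*S = 9*S)
-45*n(Y(-5), R)*(-27) = -405*(-30)*(-27) = -45*(-270)*(-27) = 12150*(-27) = -328050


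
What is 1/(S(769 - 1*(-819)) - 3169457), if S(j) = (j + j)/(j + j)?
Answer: -1/3169456 ≈ -3.1551e-7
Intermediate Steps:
S(j) = 1 (S(j) = (2*j)/((2*j)) = (2*j)*(1/(2*j)) = 1)
1/(S(769 - 1*(-819)) - 3169457) = 1/(1 - 3169457) = 1/(-3169456) = -1/3169456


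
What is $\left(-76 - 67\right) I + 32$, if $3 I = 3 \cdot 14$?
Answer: $-1970$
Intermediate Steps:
$I = 14$ ($I = \frac{3 \cdot 14}{3} = \frac{1}{3} \cdot 42 = 14$)
$\left(-76 - 67\right) I + 32 = \left(-76 - 67\right) 14 + 32 = \left(-143\right) 14 + 32 = -2002 + 32 = -1970$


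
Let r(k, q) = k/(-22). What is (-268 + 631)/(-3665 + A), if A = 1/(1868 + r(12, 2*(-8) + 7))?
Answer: -2485582/25095473 ≈ -0.099045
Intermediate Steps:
r(k, q) = -k/22 (r(k, q) = k*(-1/22) = -k/22)
A = 11/20542 (A = 1/(1868 - 1/22*12) = 1/(1868 - 6/11) = 1/(20542/11) = 11/20542 ≈ 0.00053549)
(-268 + 631)/(-3665 + A) = (-268 + 631)/(-3665 + 11/20542) = 363/(-75286419/20542) = 363*(-20542/75286419) = -2485582/25095473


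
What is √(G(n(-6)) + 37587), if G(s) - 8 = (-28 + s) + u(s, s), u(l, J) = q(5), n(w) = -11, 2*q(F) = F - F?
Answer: 2*√9389 ≈ 193.79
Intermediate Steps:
q(F) = 0 (q(F) = (F - F)/2 = (½)*0 = 0)
u(l, J) = 0
G(s) = -20 + s (G(s) = 8 + ((-28 + s) + 0) = 8 + (-28 + s) = -20 + s)
√(G(n(-6)) + 37587) = √((-20 - 11) + 37587) = √(-31 + 37587) = √37556 = 2*√9389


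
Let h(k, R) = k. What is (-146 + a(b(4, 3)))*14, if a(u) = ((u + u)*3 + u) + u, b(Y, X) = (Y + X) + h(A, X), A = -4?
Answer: -1708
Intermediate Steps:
b(Y, X) = -4 + X + Y (b(Y, X) = (Y + X) - 4 = (X + Y) - 4 = -4 + X + Y)
a(u) = 8*u (a(u) = ((2*u)*3 + u) + u = (6*u + u) + u = 7*u + u = 8*u)
(-146 + a(b(4, 3)))*14 = (-146 + 8*(-4 + 3 + 4))*14 = (-146 + 8*3)*14 = (-146 + 24)*14 = -122*14 = -1708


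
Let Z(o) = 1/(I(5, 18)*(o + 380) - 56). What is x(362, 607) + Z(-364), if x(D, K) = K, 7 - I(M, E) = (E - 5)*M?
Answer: 597287/984 ≈ 607.00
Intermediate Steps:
I(M, E) = 7 - M*(-5 + E) (I(M, E) = 7 - (E - 5)*M = 7 - (-5 + E)*M = 7 - M*(-5 + E))
Z(o) = 1/(-22096 - 58*o) (Z(o) = 1/((7 + 5*5 - 1*18*5)*(o + 380) - 56) = 1/((7 + 25 - 90)*(380 + o) - 56) = 1/(-58*(380 + o) - 56) = 1/((-22040 - 58*o) - 56) = 1/(-22096 - 58*o))
x(362, 607) + Z(-364) = 607 - 1/(22096 + 58*(-364)) = 607 - 1/(22096 - 21112) = 607 - 1/984 = 597287/984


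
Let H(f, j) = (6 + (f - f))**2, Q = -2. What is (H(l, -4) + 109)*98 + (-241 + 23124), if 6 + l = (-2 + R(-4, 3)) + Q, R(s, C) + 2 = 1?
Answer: 37093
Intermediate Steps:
R(s, C) = -1 (R(s, C) = -2 + 1 = -1)
l = -11 (l = -6 + ((-2 - 1) - 2) = -6 + (-3 - 2) = -6 - 5 = -11)
H(f, j) = 36 (H(f, j) = (6 + 0)**2 = 6**2 = 36)
(H(l, -4) + 109)*98 + (-241 + 23124) = (36 + 109)*98 + (-241 + 23124) = 145*98 + 22883 = 14210 + 22883 = 37093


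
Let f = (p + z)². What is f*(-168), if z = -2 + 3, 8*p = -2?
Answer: -189/2 ≈ -94.500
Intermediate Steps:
p = -¼ (p = (⅛)*(-2) = -¼ ≈ -0.25000)
z = 1
f = 9/16 (f = (-¼ + 1)² = (¾)² = 9/16 ≈ 0.56250)
f*(-168) = (9/16)*(-168) = -189/2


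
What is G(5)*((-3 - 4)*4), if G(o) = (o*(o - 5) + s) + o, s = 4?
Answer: -252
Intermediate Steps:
G(o) = 4 + o + o*(-5 + o) (G(o) = (o*(o - 5) + 4) + o = (o*(-5 + o) + 4) + o = (4 + o*(-5 + o)) + o = 4 + o + o*(-5 + o))
G(5)*((-3 - 4)*4) = (4 + 5² - 4*5)*((-3 - 4)*4) = (4 + 25 - 20)*(-7*4) = 9*(-28) = -252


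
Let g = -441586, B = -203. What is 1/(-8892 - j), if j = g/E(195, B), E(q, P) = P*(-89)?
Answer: -18067/160210178 ≈ -0.00011277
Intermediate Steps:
E(q, P) = -89*P
j = -441586/18067 (j = -441586/((-89*(-203))) = -441586/18067 ≈ -24.442)
1/(-8892 - j) = 1/(-8892 - 1*(-441586/18067)) = 1/(-8892 + 441586/18067) = 1/(-160210178/18067) = -18067/160210178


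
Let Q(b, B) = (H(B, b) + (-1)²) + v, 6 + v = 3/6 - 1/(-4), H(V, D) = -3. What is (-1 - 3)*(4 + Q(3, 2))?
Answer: 13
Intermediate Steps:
v = -21/4 (v = -6 + (3/6 - 1/(-4)) = -6 + (3*(⅙) - 1*(-¼)) = -6 + (½ + ¼) = -6 + ¾ = -21/4 ≈ -5.2500)
Q(b, B) = -29/4 (Q(b, B) = (-3 + (-1)²) - 21/4 = (-3 + 1) - 21/4 = -2 - 21/4 = -29/4)
(-1 - 3)*(4 + Q(3, 2)) = (-1 - 3)*(4 - 29/4) = -4*(-13/4) = 13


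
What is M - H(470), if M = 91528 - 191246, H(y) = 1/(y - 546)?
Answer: -7578567/76 ≈ -99718.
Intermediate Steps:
H(y) = 1/(-546 + y)
M = -99718
M - H(470) = -99718 - 1/(-546 + 470) = -99718 - 1/(-76) = -99718 - 1*(-1/76) = -99718 + 1/76 = -7578567/76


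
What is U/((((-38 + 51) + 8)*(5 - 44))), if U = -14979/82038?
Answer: 4993/22396374 ≈ 0.00022294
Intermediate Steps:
U = -4993/27346 (U = -14979*1/82038 = -4993/27346 ≈ -0.18259)
U/((((-38 + 51) + 8)*(5 - 44))) = -4993*1/((5 - 44)*((-38 + 51) + 8))/27346 = -4993*(-1/(39*(13 + 8)))/27346 = -4993/(27346*(21*(-39))) = -4993/27346/(-819) = -4993/27346*(-1/819) = 4993/22396374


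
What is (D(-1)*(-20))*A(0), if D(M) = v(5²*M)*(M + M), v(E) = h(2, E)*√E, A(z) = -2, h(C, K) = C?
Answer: -800*I ≈ -800.0*I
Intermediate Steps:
v(E) = 2*√E
D(M) = 20*M^(3/2) (D(M) = (2*√(5²*M))*(M + M) = (2*√(25*M))*(2*M) = (2*(5*√M))*(2*M) = (10*√M)*(2*M) = 20*M^(3/2))
(D(-1)*(-20))*A(0) = ((20*(-1)^(3/2))*(-20))*(-2) = ((20*(-I))*(-20))*(-2) = (-20*I*(-20))*(-2) = (400*I)*(-2) = -800*I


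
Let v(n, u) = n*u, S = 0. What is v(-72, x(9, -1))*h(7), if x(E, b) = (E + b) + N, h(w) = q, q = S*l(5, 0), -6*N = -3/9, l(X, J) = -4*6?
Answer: 0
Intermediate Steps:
l(X, J) = -24
N = 1/18 (N = -(-1)/(2*9) = -1/6*(-1/3) = 1/18 ≈ 0.055556)
q = 0 (q = 0*(-24) = 0)
h(w) = 0
x(E, b) = 1/18 + E + b (x(E, b) = (E + b) + 1/18 = 1/18 + E + b)
v(-72, x(9, -1))*h(7) = -72*(1/18 + 9 - 1)*0 = -72*145/18*0 = -580*0 = 0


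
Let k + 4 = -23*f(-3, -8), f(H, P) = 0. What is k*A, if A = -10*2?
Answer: 80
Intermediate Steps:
A = -20
k = -4 (k = -4 - 23*0 = -4 + 0 = -4)
k*A = -4*(-20) = 80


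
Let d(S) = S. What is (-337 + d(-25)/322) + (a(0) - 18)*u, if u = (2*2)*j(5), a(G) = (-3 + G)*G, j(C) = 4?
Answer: -201275/322 ≈ -625.08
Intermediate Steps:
a(G) = G*(-3 + G)
u = 16 (u = (2*2)*4 = 4*4 = 16)
(-337 + d(-25)/322) + (a(0) - 18)*u = (-337 - 25/322) + (0*(-3 + 0) - 18)*16 = (-337 - 25*1/322) + (0*(-3) - 18)*16 = (-337 - 25/322) + (0 - 18)*16 = -108539/322 - 18*16 = -108539/322 - 288 = -201275/322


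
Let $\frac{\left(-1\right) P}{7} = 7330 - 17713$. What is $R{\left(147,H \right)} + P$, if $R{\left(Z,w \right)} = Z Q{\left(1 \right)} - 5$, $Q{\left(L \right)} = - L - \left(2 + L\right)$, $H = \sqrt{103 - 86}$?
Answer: $72088$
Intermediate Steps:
$H = \sqrt{17} \approx 4.1231$
$P = 72681$ ($P = - 7 \left(7330 - 17713\right) = \left(-7\right) \left(-10383\right) = 72681$)
$Q{\left(L \right)} = -2 - 2 L$
$R{\left(Z,w \right)} = -5 - 4 Z$ ($R{\left(Z,w \right)} = Z \left(-2 - 2\right) - 5 = Z \left(-4\right) - 5 = - 4 Z - 5 = -5 - 4 Z$)
$R{\left(147,H \right)} + P = \left(-5 - 588\right) + 72681 = -593 + 72681 = 72088$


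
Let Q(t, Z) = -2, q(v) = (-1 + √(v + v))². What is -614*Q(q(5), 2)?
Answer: 1228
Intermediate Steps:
q(v) = (-1 + √2*√v)² (q(v) = (-1 + √(2*v))² = (-1 + √2*√v)²)
-614*Q(q(5), 2) = -614*(-2) = 1228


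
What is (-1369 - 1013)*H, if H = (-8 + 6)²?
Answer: -9528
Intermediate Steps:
H = 4 (H = (-2)² = 4)
(-1369 - 1013)*H = (-1369 - 1013)*4 = -2382*4 = -9528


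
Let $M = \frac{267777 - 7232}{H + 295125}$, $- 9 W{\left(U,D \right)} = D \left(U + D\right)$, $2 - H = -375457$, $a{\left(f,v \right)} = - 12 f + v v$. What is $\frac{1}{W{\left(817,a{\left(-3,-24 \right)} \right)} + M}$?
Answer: $- \frac{670584}{65161727903} \approx -1.0291 \cdot 10^{-5}$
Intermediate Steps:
$a{\left(f,v \right)} = v^{2} - 12 f$ ($a{\left(f,v \right)} = - 12 f + v^{2} = v^{2} - 12 f$)
$H = 375459$ ($H = 2 - -375457 = 2 + 375457 = 375459$)
$W{\left(U,D \right)} = - \frac{D \left(D + U\right)}{9}$ ($W{\left(U,D \right)} = - \frac{D \left(U + D\right)}{9} = - \frac{D \left(D + U\right)}{9}$)
$M = \frac{260545}{670584}$ ($M = \frac{267777 - 7232}{375459 + 295125} = \frac{260545}{670584} \approx 0.38853$)
$\frac{1}{W{\left(817,a{\left(-3,-24 \right)} \right)} + M} = \frac{1}{- \frac{\left(\left(-24\right)^{2} - -36\right) \left(\left(\left(-24\right)^{2} - -36\right) + 817\right)}{9} + \frac{260545}{670584}} = \frac{1}{- \frac{\left(576 + 36\right) \left(\left(576 + 36\right) + 817\right)}{9} + \frac{260545}{670584}} = \frac{1}{\left(- \frac{1}{9}\right) 612 \left(612 + 817\right) + \frac{260545}{670584}} = \frac{1}{\left(- \frac{1}{9}\right) 612 \cdot 1429 + \frac{260545}{670584}} = \frac{1}{-97172 + \frac{260545}{670584}} = \frac{1}{- \frac{65161727903}{670584}} = - \frac{670584}{65161727903}$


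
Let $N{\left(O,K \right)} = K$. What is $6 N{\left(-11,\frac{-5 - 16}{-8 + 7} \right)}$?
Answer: $126$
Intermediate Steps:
$6 N{\left(-11,\frac{-5 - 16}{-8 + 7} \right)} = 6 \frac{-5 - 16}{-8 + 7} = 6 \left(- \frac{21}{-1}\right) = 6 \left(\left(-21\right) \left(-1\right)\right) = 6 \cdot 21 = 126$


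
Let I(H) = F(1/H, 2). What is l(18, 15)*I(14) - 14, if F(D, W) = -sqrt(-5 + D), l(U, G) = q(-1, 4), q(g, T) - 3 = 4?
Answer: -14 - I*sqrt(966)/2 ≈ -14.0 - 15.54*I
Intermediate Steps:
q(g, T) = 7 (q(g, T) = 3 + 4 = 7)
l(U, G) = 7
I(H) = -sqrt(-5 + 1/H)
l(18, 15)*I(14) - 14 = 7*(-sqrt(-5 + 1/14)) - 14 = 7*(-sqrt(-69/14)) - 14 = 7*(-I*sqrt(966)/14) - 14 = -I*sqrt(966)/2 - 14 = -14 - I*sqrt(966)/2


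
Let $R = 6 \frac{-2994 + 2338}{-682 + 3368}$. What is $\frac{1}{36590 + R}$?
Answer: $\frac{1343}{49138402} \approx 2.7331 \cdot 10^{-5}$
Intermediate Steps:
$R = - \frac{1968}{1343}$ ($R = 6 \left(- \frac{656}{2686}\right) = 6 \left(\left(-656\right) \frac{1}{2686}\right) = 6 \left(- \frac{328}{1343}\right) = - \frac{1968}{1343} \approx -1.4654$)
$\frac{1}{36590 + R} = \frac{1}{36590 - \frac{1968}{1343}} = \frac{1}{\frac{49138402}{1343}} = \frac{1343}{49138402}$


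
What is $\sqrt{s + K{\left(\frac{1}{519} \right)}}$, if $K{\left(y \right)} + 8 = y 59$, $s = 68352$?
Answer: $\frac{\sqrt{18409238805}}{519} \approx 261.43$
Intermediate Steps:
$K{\left(y \right)} = -8 + 59 y$ ($K{\left(y \right)} = -8 + y 59 = -8 + 59 y$)
$\sqrt{s + K{\left(\frac{1}{519} \right)}} = \sqrt{68352 - \left(8 - \frac{59}{519}\right)} = \sqrt{68352 + \left(-8 + 59 \cdot \frac{1}{519}\right)} = \sqrt{68352 + \left(-8 + \frac{59}{519}\right)} = \sqrt{68352 - \frac{4093}{519}} = \sqrt{\frac{35470595}{519}} = \frac{\sqrt{18409238805}}{519}$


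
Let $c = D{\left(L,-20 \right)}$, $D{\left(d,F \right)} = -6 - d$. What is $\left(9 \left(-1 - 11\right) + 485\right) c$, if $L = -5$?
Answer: $-377$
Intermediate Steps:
$c = -1$ ($c = -6 - -5 = -6 + 5 = -1$)
$\left(9 \left(-1 - 11\right) + 485\right) c = \left(9 \left(-1 - 11\right) + 485\right) \left(-1\right) = \left(9 \left(-12\right) + 485\right) \left(-1\right) = \left(-108 + 485\right) \left(-1\right) = 377 \left(-1\right) = -377$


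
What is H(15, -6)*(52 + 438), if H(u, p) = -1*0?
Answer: 0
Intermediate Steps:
H(u, p) = 0
H(15, -6)*(52 + 438) = 0*(52 + 438) = 0*490 = 0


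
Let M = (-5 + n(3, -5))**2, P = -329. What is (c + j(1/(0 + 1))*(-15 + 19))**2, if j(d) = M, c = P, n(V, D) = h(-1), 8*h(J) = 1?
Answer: 14010049/256 ≈ 54727.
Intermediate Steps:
h(J) = 1/8 (h(J) = (1/8)*1 = 1/8)
n(V, D) = 1/8
M = 1521/64 (M = (-5 + 1/8)**2 = (-39/8)**2 = 1521/64 ≈ 23.766)
c = -329
j(d) = 1521/64
(c + j(1/(0 + 1))*(-15 + 19))**2 = (-329 + 1521*(-15 + 19)/64)**2 = (-329 + (1521/64)*4)**2 = (-329 + 1521/16)**2 = (-3743/16)**2 = 14010049/256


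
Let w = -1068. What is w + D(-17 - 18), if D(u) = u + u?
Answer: -1138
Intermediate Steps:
D(u) = 2*u
w + D(-17 - 18) = -1068 + 2*(-17 - 18) = -1068 + 2*(-35) = -1068 - 70 = -1138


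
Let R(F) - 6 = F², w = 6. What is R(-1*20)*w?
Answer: 2436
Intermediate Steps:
R(F) = 6 + F²
R(-1*20)*w = (6 + (-1*20)²)*6 = (6 + (-20)²)*6 = (6 + 400)*6 = 406*6 = 2436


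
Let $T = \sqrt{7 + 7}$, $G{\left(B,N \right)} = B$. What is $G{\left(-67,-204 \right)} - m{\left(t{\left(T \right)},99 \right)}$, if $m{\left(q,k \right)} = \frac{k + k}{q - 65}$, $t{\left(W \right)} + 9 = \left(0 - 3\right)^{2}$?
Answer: $- \frac{4157}{65} \approx -63.954$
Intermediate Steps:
$T = \sqrt{14} \approx 3.7417$
$t{\left(W \right)} = 0$ ($t{\left(W \right)} = -9 + \left(0 - 3\right)^{2} = -9 + \left(-3\right)^{2} = -9 + 9 = 0$)
$m{\left(q,k \right)} = \frac{2 k}{-65 + q}$
$G{\left(-67,-204 \right)} - m{\left(t{\left(T \right)},99 \right)} = -67 - 2 \cdot 99 \frac{1}{-65 + 0} = -67 - 2 \cdot 99 \frac{1}{-65} = -67 - 2 \cdot 99 \left(- \frac{1}{65}\right) = -67 - - \frac{198}{65} = -67 + \frac{198}{65} = - \frac{4157}{65}$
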